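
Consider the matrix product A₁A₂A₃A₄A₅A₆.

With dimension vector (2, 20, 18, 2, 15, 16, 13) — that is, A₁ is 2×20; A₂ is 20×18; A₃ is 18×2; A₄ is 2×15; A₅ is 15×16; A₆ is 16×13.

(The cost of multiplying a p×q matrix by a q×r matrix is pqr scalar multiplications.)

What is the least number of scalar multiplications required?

Adjacent pairs: A₁A₂ = 2·20·18 = 720; A₂A₃ = 20·18·2 = 720; A₃A₄ = 18·2·15 = 540; A₄A₅ = 2·15·16 = 480; A₅A₆ = 15·16·13 = 3120.
Length 3: A₁..A₃: k=1: 0+720+2·20·2=800; k=2: 720+0+2·18·2=792 → min 792 | A₂..A₄: k=2: 0+540+20·18·15=5940; k=3: 720+0+20·2·15=1320 → min 1320 | A₃..A₅: k=3: 0+480+18·2·16=1056; k=4: 540+0+18·15·16=4860 → min 1056 | A₄..A₆: k=4: 0+3120+2·15·13=3510; k=5: 480+0+2·16·13=896 → min 896.
Length 4: A₁..A₄: k=1: 0+1320+2·20·15=1920; k=2: 720+540+2·18·15=1800; k=3: 792+0+2·2·15=852 → min 852 | A₂..A₅: k=2: 0+1056+20·18·16=6816; k=3: 720+480+20·2·16=1840; k=4: 1320+0+20·15·16=6120 → min 1840 | A₃..A₆: k=3: 0+896+18·2·13=1364; k=4: 540+3120+18·15·13=7170; k=5: 1056+0+18·16·13=4800 → min 1364.
Length 5: A₁..A₅: k=1: 0+1840+2·20·16=2480; k=2: 720+1056+2·18·16=2352; k=3: 792+480+2·2·16=1336; k=4: 852+0+2·15·16=1332 → min 1332 | A₂..A₆: k=2: 0+1364+20·18·13=6044; k=3: 720+896+20·2·13=2136; k=4: 1320+3120+20·15·13=8340; k=5: 1840+0+20·16·13=6000 → min 2136.
Length 6: A₁..A₆: k=1: 0+2136+2·20·13=2656; k=2: 720+1364+2·18·13=2552; k=3: 792+896+2·2·13=1740; k=4: 852+3120+2·15·13=4362; k=5: 1332+0+2·16·13=1748 → min 1740.
Optimal order: (((A₁A₂)A₃)((A₄A₅)A₆)) with cost 1740.

1740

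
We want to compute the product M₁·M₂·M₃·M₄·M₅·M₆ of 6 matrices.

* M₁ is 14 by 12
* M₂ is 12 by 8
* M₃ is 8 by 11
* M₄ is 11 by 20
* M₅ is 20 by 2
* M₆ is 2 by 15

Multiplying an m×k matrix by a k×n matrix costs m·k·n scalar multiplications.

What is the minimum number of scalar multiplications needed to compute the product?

Adjacent pairs: M₁M₂ = 14·12·8 = 1344; M₂M₃ = 12·8·11 = 1056; M₃M₄ = 8·11·20 = 1760; M₄M₅ = 11·20·2 = 440; M₅M₆ = 20·2·15 = 600.
Length 3: M₁..M₃: k=1: 0+1056+14·12·11=2904; k=2: 1344+0+14·8·11=2576 → min 2576 | M₂..M₄: k=2: 0+1760+12·8·20=3680; k=3: 1056+0+12·11·20=3696 → min 3680 | M₃..M₅: k=3: 0+440+8·11·2=616; k=4: 1760+0+8·20·2=2080 → min 616 | M₄..M₆: k=4: 0+600+11·20·15=3900; k=5: 440+0+11·2·15=770 → min 770.
Length 4: M₁..M₄: k=1: 0+3680+14·12·20=7040; k=2: 1344+1760+14·8·20=5344; k=3: 2576+0+14·11·20=5656 → min 5344 | M₂..M₅: k=2: 0+616+12·8·2=808; k=3: 1056+440+12·11·2=1760; k=4: 3680+0+12·20·2=4160 → min 808 | M₃..M₆: k=3: 0+770+8·11·15=2090; k=4: 1760+600+8·20·15=4760; k=5: 616+0+8·2·15=856 → min 856.
Length 5: M₁..M₅: k=1: 0+808+14·12·2=1144; k=2: 1344+616+14·8·2=2184; k=3: 2576+440+14·11·2=3324; k=4: 5344+0+14·20·2=5904 → min 1144 | M₂..M₆: k=2: 0+856+12·8·15=2296; k=3: 1056+770+12·11·15=3806; k=4: 3680+600+12·20·15=7880; k=5: 808+0+12·2·15=1168 → min 1168.
Length 6: M₁..M₆: k=1: 0+1168+14·12·15=3688; k=2: 1344+856+14·8·15=3880; k=3: 2576+770+14·11·15=5656; k=4: 5344+600+14·20·15=10144; k=5: 1144+0+14·2·15=1564 → min 1564.
Optimal order: ((M₁·(M₂·(M₃·(M₄·M₅))))·M₆) with cost 1564.

1564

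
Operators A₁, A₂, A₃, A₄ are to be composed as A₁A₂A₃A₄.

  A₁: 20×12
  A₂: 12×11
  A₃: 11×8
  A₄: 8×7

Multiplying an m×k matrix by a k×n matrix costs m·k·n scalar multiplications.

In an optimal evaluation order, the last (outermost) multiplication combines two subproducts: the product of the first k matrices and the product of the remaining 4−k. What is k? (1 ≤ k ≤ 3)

1

Adjacent pairs: A₁A₂ = 20·12·11 = 2640; A₂A₃ = 12·11·8 = 1056; A₃A₄ = 11·8·7 = 616.
Length 3: A₁..A₃: k=1: 0+1056+20·12·8=2976; k=2: 2640+0+20·11·8=4400 → min 2976 | A₂..A₄: k=2: 0+616+12·11·7=1540; k=3: 1056+0+12·8·7=1728 → min 1540.
Top-level splits: k=1: (A₁..A₁)·(A₂..A₄) → 0+1540+20·12·7 = 3220; k=2: (A₁..A₂)·(A₃..A₄) → 2640+616+20·11·7 = 4796; k=3: (A₁..A₃)·(A₄..A₄) → 2976+0+20·8·7 = 4096.
Best split is after A₁, i.e. k = 1.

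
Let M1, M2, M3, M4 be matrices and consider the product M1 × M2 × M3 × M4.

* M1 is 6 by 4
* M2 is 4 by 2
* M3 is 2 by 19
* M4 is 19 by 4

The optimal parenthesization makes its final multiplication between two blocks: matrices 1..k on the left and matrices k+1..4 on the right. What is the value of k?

2

Adjacent pairs: M1M2 = 6·4·2 = 48; M2M3 = 4·2·19 = 152; M3M4 = 2·19·4 = 152.
Length 3: M1..M3: k=1: 0+152+6·4·19=608; k=2: 48+0+6·2·19=276 → min 276 | M2..M4: k=2: 0+152+4·2·4=184; k=3: 152+0+4·19·4=456 → min 184.
Top-level splits: k=1: (M1..M1)·(M2..M4) → 0+184+6·4·4 = 280; k=2: (M1..M2)·(M3..M4) → 48+152+6·2·4 = 248; k=3: (M1..M3)·(M4..M4) → 276+0+6·19·4 = 732.
Best split is after M2, i.e. k = 2.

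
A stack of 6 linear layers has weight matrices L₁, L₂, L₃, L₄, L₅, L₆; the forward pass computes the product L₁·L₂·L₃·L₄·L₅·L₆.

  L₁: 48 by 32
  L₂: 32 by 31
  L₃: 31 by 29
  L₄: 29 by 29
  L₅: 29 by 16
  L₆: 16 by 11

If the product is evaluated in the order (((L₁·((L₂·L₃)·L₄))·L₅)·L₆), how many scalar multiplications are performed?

130944

(L₂·L₃): 32×31 by 31×29 → 32×29, cost 32·31·29 = 28768
((L₂·L₃)·L₄): 32×29 by 29×29 → 32×29, cost 32·29·29 = 26912; cumulative 55680
(L₁·((L₂·L₃)·L₄)): 48×32 by 32×29 → 48×29, cost 48·32·29 = 44544; cumulative 100224
((L₁·((L₂·L₃)·L₄))·L₅): 48×29 by 29×16 → 48×16, cost 48·29·16 = 22272; cumulative 122496
(((L₁·((L₂·L₃)·L₄))·L₅)·L₆): 48×16 by 16×11 → 48×11, cost 48·16·11 = 8448; cumulative 130944
Total: 130944 scalar multiplications.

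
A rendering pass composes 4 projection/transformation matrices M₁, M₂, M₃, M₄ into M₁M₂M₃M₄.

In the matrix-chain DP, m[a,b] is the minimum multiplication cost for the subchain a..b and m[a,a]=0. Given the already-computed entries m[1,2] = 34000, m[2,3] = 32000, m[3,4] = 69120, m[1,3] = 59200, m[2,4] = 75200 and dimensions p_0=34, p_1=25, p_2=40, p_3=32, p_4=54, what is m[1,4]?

117952

m[1,4] = min over k∈[1,3] of m[1,k]+m[k+1,4]+p_{0}·p_k·p_{4}.
k=1: 0 + 75200 + 34·25·54 = 121100; k=2: 34000 + 69120 + 34·40·54 = 176560; k=3: 59200 + 0 + 34·32·54 = 117952.
Minimum: 117952 at k=3.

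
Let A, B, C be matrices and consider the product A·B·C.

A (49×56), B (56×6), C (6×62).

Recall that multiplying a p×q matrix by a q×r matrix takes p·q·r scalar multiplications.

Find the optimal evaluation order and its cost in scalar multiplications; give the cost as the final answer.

34692

(A·(B·C)): cost 190960.
((A·B)·C): cost 34692.
Optimal: ((A·B)·C) with cost 34692.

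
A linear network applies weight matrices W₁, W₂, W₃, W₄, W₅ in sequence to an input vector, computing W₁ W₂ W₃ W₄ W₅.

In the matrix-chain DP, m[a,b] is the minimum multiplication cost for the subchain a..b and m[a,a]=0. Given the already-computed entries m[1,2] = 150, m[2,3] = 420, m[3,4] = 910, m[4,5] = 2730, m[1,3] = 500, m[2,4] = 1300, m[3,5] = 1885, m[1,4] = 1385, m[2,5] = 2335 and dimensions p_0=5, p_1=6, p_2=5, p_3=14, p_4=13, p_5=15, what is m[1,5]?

2360

m[1,5] = min over k∈[1,4] of m[1,k]+m[k+1,5]+p_{0}·p_k·p_{5}.
k=1: 0 + 2335 + 5·6·15 = 2785; k=2: 150 + 1885 + 5·5·15 = 2410; k=3: 500 + 2730 + 5·14·15 = 4280; k=4: 1385 + 0 + 5·13·15 = 2360.
Minimum: 2360 at k=4.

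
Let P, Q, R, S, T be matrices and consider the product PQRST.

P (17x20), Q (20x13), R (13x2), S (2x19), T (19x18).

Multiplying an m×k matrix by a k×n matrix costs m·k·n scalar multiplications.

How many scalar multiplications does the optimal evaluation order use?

2496

Adjacent pairs: PQ = 17·20·13 = 4420; QR = 20·13·2 = 520; RS = 13·2·19 = 494; ST = 2·19·18 = 684.
Length 3: P..R: k=1: 0+520+17·20·2=1200; k=2: 4420+0+17·13·2=4862 → min 1200 | Q..S: k=2: 0+494+20·13·19=5434; k=3: 520+0+20·2·19=1280 → min 1280 | R..T: k=3: 0+684+13·2·18=1152; k=4: 494+0+13·19·18=4940 → min 1152.
Length 4: P..S: k=1: 0+1280+17·20·19=7740; k=2: 4420+494+17·13·19=9113; k=3: 1200+0+17·2·19=1846 → min 1846 | Q..T: k=2: 0+1152+20·13·18=5832; k=3: 520+684+20·2·18=1924; k=4: 1280+0+20·19·18=8120 → min 1924.
Length 5: P..T: k=1: 0+1924+17·20·18=8044; k=2: 4420+1152+17·13·18=9550; k=3: 1200+684+17·2·18=2496; k=4: 1846+0+17·19·18=7660 → min 2496.
Optimal order: ((P(QR))(ST)) with cost 2496.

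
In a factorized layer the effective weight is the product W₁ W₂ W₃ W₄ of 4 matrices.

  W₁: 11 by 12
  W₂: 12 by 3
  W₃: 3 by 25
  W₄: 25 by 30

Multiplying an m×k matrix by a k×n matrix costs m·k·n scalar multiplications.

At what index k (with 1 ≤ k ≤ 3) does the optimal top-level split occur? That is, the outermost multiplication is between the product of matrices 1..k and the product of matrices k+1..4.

2

Adjacent pairs: W₁W₂ = 11·12·3 = 396; W₂W₃ = 12·3·25 = 900; W₃W₄ = 3·25·30 = 2250.
Length 3: W₁..W₃: k=1: 0+900+11·12·25=4200; k=2: 396+0+11·3·25=1221 → min 1221 | W₂..W₄: k=2: 0+2250+12·3·30=3330; k=3: 900+0+12·25·30=9900 → min 3330.
Top-level splits: k=1: (W₁..W₁)·(W₂..W₄) → 0+3330+11·12·30 = 7290; k=2: (W₁..W₂)·(W₃..W₄) → 396+2250+11·3·30 = 3636; k=3: (W₁..W₃)·(W₄..W₄) → 1221+0+11·25·30 = 9471.
Best split is after W₂, i.e. k = 2.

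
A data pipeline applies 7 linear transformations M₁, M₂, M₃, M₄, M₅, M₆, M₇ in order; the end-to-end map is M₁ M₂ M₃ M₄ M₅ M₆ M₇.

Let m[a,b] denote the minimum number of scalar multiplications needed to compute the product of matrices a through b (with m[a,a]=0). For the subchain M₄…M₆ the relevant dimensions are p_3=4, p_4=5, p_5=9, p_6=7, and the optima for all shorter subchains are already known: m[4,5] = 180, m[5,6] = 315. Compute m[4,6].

432

m[4,6] = min over k∈[4,5] of m[4,k]+m[k+1,6]+p_{3}·p_k·p_{6}.
k=4: 0 + 315 + 4·5·7 = 455; k=5: 180 + 0 + 4·9·7 = 432.
Minimum: 432 at k=5.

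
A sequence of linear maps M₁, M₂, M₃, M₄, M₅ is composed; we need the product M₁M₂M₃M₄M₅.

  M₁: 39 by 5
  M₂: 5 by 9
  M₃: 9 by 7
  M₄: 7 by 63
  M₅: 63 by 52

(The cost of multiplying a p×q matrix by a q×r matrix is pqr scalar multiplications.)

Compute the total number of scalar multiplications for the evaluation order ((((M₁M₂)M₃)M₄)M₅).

149175

(M₁M₂): 39×5 by 5×9 → 39×9, cost 39·5·9 = 1755
((M₁M₂)M₃): 39×9 by 9×7 → 39×7, cost 39·9·7 = 2457; cumulative 4212
(((M₁M₂)M₃)M₄): 39×7 by 7×63 → 39×63, cost 39·7·63 = 17199; cumulative 21411
((((M₁M₂)M₃)M₄)M₅): 39×63 by 63×52 → 39×52, cost 39·63·52 = 127764; cumulative 149175
Total: 149175 scalar multiplications.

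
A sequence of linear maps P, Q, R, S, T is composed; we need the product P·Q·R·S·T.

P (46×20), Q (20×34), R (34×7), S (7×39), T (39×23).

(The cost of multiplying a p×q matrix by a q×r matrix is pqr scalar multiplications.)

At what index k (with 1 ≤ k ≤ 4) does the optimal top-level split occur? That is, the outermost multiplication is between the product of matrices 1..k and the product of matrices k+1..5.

Adjacent pairs: PQ = 46·20·34 = 31280; QR = 20·34·7 = 4760; RS = 34·7·39 = 9282; ST = 7·39·23 = 6279.
Length 3: P..R: k=1: 0+4760+46·20·7=11200; k=2: 31280+0+46·34·7=42228 → min 11200 | Q..S: k=2: 0+9282+20·34·39=35802; k=3: 4760+0+20·7·39=10220 → min 10220 | R..T: k=3: 0+6279+34·7·23=11753; k=4: 9282+0+34·39·23=39780 → min 11753.
Length 4: P..S: k=1: 0+10220+46·20·39=46100; k=2: 31280+9282+46·34·39=101558; k=3: 11200+0+46·7·39=23758 → min 23758 | Q..T: k=2: 0+11753+20·34·23=27393; k=3: 4760+6279+20·7·23=14259; k=4: 10220+0+20·39·23=28160 → min 14259.
Top-level splits: k=1: (P..P)·(Q..T) → 0+14259+46·20·23 = 35419; k=2: (P..Q)·(R..T) → 31280+11753+46·34·23 = 79005; k=3: (P..R)·(S..T) → 11200+6279+46·7·23 = 24885; k=4: (P..S)·(T..T) → 23758+0+46·39·23 = 65020.
Best split is after R, i.e. k = 3.

3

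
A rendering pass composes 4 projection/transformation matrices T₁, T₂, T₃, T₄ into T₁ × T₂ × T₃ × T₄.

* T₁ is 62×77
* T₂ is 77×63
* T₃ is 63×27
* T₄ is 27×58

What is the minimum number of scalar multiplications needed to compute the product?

356967

Adjacent pairs: T₁T₂ = 62·77·63 = 300762; T₂T₃ = 77·63·27 = 130977; T₃T₄ = 63·27·58 = 98658.
Length 3: T₁..T₃: k=1: 0+130977+62·77·27=259875; k=2: 300762+0+62·63·27=406224 → min 259875 | T₂..T₄: k=2: 0+98658+77·63·58=380016; k=3: 130977+0+77·27·58=251559 → min 251559.
Length 4: T₁..T₄: k=1: 0+251559+62·77·58=528451; k=2: 300762+98658+62·63·58=625968; k=3: 259875+0+62·27·58=356967 → min 356967.
Optimal order: ((T₁ × (T₂ × T₃)) × T₄) with cost 356967.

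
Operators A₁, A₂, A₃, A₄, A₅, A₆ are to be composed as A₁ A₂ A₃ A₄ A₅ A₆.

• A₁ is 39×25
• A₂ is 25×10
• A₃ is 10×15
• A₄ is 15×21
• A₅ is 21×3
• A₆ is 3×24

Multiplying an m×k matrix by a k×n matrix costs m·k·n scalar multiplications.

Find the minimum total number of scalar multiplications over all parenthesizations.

Adjacent pairs: A₁A₂ = 39·25·10 = 9750; A₂A₃ = 25·10·15 = 3750; A₃A₄ = 10·15·21 = 3150; A₄A₅ = 15·21·3 = 945; A₅A₆ = 21·3·24 = 1512.
Length 3: A₁..A₃: k=1: 0+3750+39·25·15=18375; k=2: 9750+0+39·10·15=15600 → min 15600 | A₂..A₄: k=2: 0+3150+25·10·21=8400; k=3: 3750+0+25·15·21=11625 → min 8400 | A₃..A₅: k=3: 0+945+10·15·3=1395; k=4: 3150+0+10·21·3=3780 → min 1395 | A₄..A₆: k=4: 0+1512+15·21·24=9072; k=5: 945+0+15·3·24=2025 → min 2025.
Length 4: A₁..A₄: k=1: 0+8400+39·25·21=28875; k=2: 9750+3150+39·10·21=21090; k=3: 15600+0+39·15·21=27885 → min 21090 | A₂..A₅: k=2: 0+1395+25·10·3=2145; k=3: 3750+945+25·15·3=5820; k=4: 8400+0+25·21·3=9975 → min 2145 | A₃..A₆: k=3: 0+2025+10·15·24=5625; k=4: 3150+1512+10·21·24=9702; k=5: 1395+0+10·3·24=2115 → min 2115.
Length 5: A₁..A₅: k=1: 0+2145+39·25·3=5070; k=2: 9750+1395+39·10·3=12315; k=3: 15600+945+39·15·3=18300; k=4: 21090+0+39·21·3=23547 → min 5070 | A₂..A₆: k=2: 0+2115+25·10·24=8115; k=3: 3750+2025+25·15·24=14775; k=4: 8400+1512+25·21·24=22512; k=5: 2145+0+25·3·24=3945 → min 3945.
Length 6: A₁..A₆: k=1: 0+3945+39·25·24=27345; k=2: 9750+2115+39·10·24=21225; k=3: 15600+2025+39·15·24=31665; k=4: 21090+1512+39·21·24=42258; k=5: 5070+0+39·3·24=7878 → min 7878.
Optimal order: ((A₁ (A₂ (A₃ (A₄ A₅)))) A₆) with cost 7878.

7878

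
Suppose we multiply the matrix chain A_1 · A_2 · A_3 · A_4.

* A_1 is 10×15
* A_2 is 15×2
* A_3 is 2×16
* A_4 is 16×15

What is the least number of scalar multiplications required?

Adjacent pairs: A_1A_2 = 10·15·2 = 300; A_2A_3 = 15·2·16 = 480; A_3A_4 = 2·16·15 = 480.
Length 3: A_1..A_3: k=1: 0+480+10·15·16=2880; k=2: 300+0+10·2·16=620 → min 620 | A_2..A_4: k=2: 0+480+15·2·15=930; k=3: 480+0+15·16·15=4080 → min 930.
Length 4: A_1..A_4: k=1: 0+930+10·15·15=3180; k=2: 300+480+10·2·15=1080; k=3: 620+0+10·16·15=3020 → min 1080.
Optimal order: ((A_1 · A_2) · (A_3 · A_4)) with cost 1080.

1080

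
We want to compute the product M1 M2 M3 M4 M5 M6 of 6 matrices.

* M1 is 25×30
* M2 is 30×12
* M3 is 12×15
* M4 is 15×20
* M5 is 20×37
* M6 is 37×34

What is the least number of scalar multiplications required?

Adjacent pairs: M1M2 = 25·30·12 = 9000; M2M3 = 30·12·15 = 5400; M3M4 = 12·15·20 = 3600; M4M5 = 15·20·37 = 11100; M5M6 = 20·37·34 = 25160.
Length 3: M1..M3: k=1: 0+5400+25·30·15=16650; k=2: 9000+0+25·12·15=13500 → min 13500 | M2..M4: k=2: 0+3600+30·12·20=10800; k=3: 5400+0+30·15·20=14400 → min 10800 | M3..M5: k=3: 0+11100+12·15·37=17760; k=4: 3600+0+12·20·37=12480 → min 12480 | M4..M6: k=4: 0+25160+15·20·34=35360; k=5: 11100+0+15·37·34=29970 → min 29970.
Length 4: M1..M4: k=1: 0+10800+25·30·20=25800; k=2: 9000+3600+25·12·20=18600; k=3: 13500+0+25·15·20=21000 → min 18600 | M2..M5: k=2: 0+12480+30·12·37=25800; k=3: 5400+11100+30·15·37=33150; k=4: 10800+0+30·20·37=33000 → min 25800 | M3..M6: k=3: 0+29970+12·15·34=36090; k=4: 3600+25160+12·20·34=36920; k=5: 12480+0+12·37·34=27576 → min 27576.
Length 5: M1..M5: k=1: 0+25800+25·30·37=53550; k=2: 9000+12480+25·12·37=32580; k=3: 13500+11100+25·15·37=38475; k=4: 18600+0+25·20·37=37100 → min 32580 | M2..M6: k=2: 0+27576+30·12·34=39816; k=3: 5400+29970+30·15·34=50670; k=4: 10800+25160+30·20·34=56360; k=5: 25800+0+30·37·34=63540 → min 39816.
Length 6: M1..M6: k=1: 0+39816+25·30·34=65316; k=2: 9000+27576+25·12·34=46776; k=3: 13500+29970+25·15·34=56220; k=4: 18600+25160+25·20·34=60760; k=5: 32580+0+25·37·34=64030 → min 46776.
Optimal order: ((M1 M2) (((M3 M4) M5) M6)) with cost 46776.

46776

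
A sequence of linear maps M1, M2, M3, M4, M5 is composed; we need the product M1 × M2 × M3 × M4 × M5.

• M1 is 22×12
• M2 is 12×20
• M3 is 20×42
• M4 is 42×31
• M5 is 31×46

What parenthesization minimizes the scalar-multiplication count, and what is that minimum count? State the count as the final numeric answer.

Adjacent pairs: M1M2 = 22·12·20 = 5280; M2M3 = 12·20·42 = 10080; M3M4 = 20·42·31 = 26040; M4M5 = 42·31·46 = 59892.
Length 3: M1..M3: k=1: 0+10080+22·12·42=21168; k=2: 5280+0+22·20·42=23760 → min 21168 | M2..M4: k=2: 0+26040+12·20·31=33480; k=3: 10080+0+12·42·31=25704 → min 25704 | M3..M5: k=3: 0+59892+20·42·46=98532; k=4: 26040+0+20·31·46=54560 → min 54560.
Length 4: M1..M4: k=1: 0+25704+22·12·31=33888; k=2: 5280+26040+22·20·31=44960; k=3: 21168+0+22·42·31=49812 → min 33888 | M2..M5: k=2: 0+54560+12·20·46=65600; k=3: 10080+59892+12·42·46=93156; k=4: 25704+0+12·31·46=42816 → min 42816.
Length 5: M1..M5: k=1: 0+42816+22·12·46=54960; k=2: 5280+54560+22·20·46=80080; k=3: 21168+59892+22·42·46=123564; k=4: 33888+0+22·31·46=65260 → min 54960.
Optimal parenthesization: (M1 × (((M2 × M3) × M4) × M5)) with cost 54960.

54960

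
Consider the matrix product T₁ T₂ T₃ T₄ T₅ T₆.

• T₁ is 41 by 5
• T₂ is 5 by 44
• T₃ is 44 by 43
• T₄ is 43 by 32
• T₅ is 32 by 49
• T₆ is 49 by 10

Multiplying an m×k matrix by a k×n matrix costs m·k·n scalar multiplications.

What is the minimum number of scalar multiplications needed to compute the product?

Adjacent pairs: T₁T₂ = 41·5·44 = 9020; T₂T₃ = 5·44·43 = 9460; T₃T₄ = 44·43·32 = 60544; T₄T₅ = 43·32·49 = 67424; T₅T₆ = 32·49·10 = 15680.
Length 3: T₁..T₃: k=1: 0+9460+41·5·43=18275; k=2: 9020+0+41·44·43=86592 → min 18275 | T₂..T₄: k=2: 0+60544+5·44·32=67584; k=3: 9460+0+5·43·32=16340 → min 16340 | T₃..T₅: k=3: 0+67424+44·43·49=160132; k=4: 60544+0+44·32·49=129536 → min 129536 | T₄..T₆: k=4: 0+15680+43·32·10=29440; k=5: 67424+0+43·49·10=88494 → min 29440.
Length 4: T₁..T₄: k=1: 0+16340+41·5·32=22900; k=2: 9020+60544+41·44·32=127292; k=3: 18275+0+41·43·32=74691 → min 22900 | T₂..T₅: k=2: 0+129536+5·44·49=140316; k=3: 9460+67424+5·43·49=87419; k=4: 16340+0+5·32·49=24180 → min 24180 | T₃..T₆: k=3: 0+29440+44·43·10=48360; k=4: 60544+15680+44·32·10=90304; k=5: 129536+0+44·49·10=151096 → min 48360.
Length 5: T₁..T₅: k=1: 0+24180+41·5·49=34225; k=2: 9020+129536+41·44·49=226952; k=3: 18275+67424+41·43·49=172086; k=4: 22900+0+41·32·49=87188 → min 34225 | T₂..T₆: k=2: 0+48360+5·44·10=50560; k=3: 9460+29440+5·43·10=41050; k=4: 16340+15680+5·32·10=33620; k=5: 24180+0+5·49·10=26630 → min 26630.
Length 6: T₁..T₆: k=1: 0+26630+41·5·10=28680; k=2: 9020+48360+41·44·10=75420; k=3: 18275+29440+41·43·10=65345; k=4: 22900+15680+41·32·10=51700; k=5: 34225+0+41·49·10=54315 → min 28680.
Optimal order: (T₁ ((((T₂ T₃) T₄) T₅) T₆)) with cost 28680.

28680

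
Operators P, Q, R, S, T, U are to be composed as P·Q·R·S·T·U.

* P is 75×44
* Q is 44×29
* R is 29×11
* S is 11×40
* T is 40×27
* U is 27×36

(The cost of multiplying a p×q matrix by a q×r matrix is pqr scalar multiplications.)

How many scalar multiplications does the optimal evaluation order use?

Adjacent pairs: PQ = 75·44·29 = 95700; QR = 44·29·11 = 14036; RS = 29·11·40 = 12760; ST = 11·40·27 = 11880; TU = 40·27·36 = 38880.
Length 3: P..R: k=1: 0+14036+75·44·11=50336; k=2: 95700+0+75·29·11=119625 → min 50336 | Q..S: k=2: 0+12760+44·29·40=63800; k=3: 14036+0+44·11·40=33396 → min 33396 | R..T: k=3: 0+11880+29·11·27=20493; k=4: 12760+0+29·40·27=44080 → min 20493 | S..U: k=4: 0+38880+11·40·36=54720; k=5: 11880+0+11·27·36=22572 → min 22572.
Length 4: P..S: k=1: 0+33396+75·44·40=165396; k=2: 95700+12760+75·29·40=195460; k=3: 50336+0+75·11·40=83336 → min 83336 | Q..T: k=2: 0+20493+44·29·27=54945; k=3: 14036+11880+44·11·27=38984; k=4: 33396+0+44·40·27=80916 → min 38984 | R..U: k=3: 0+22572+29·11·36=34056; k=4: 12760+38880+29·40·36=93400; k=5: 20493+0+29·27·36=48681 → min 34056.
Length 5: P..T: k=1: 0+38984+75·44·27=128084; k=2: 95700+20493+75·29·27=174918; k=3: 50336+11880+75·11·27=84491; k=4: 83336+0+75·40·27=164336 → min 84491 | Q..U: k=2: 0+34056+44·29·36=79992; k=3: 14036+22572+44·11·36=54032; k=4: 33396+38880+44·40·36=135636; k=5: 38984+0+44·27·36=81752 → min 54032.
Length 6: P..U: k=1: 0+54032+75·44·36=172832; k=2: 95700+34056+75·29·36=208056; k=3: 50336+22572+75·11·36=102608; k=4: 83336+38880+75·40·36=230216; k=5: 84491+0+75·27·36=157391 → min 102608.
Optimal order: ((P·(Q·R))·((S·T)·U)) with cost 102608.

102608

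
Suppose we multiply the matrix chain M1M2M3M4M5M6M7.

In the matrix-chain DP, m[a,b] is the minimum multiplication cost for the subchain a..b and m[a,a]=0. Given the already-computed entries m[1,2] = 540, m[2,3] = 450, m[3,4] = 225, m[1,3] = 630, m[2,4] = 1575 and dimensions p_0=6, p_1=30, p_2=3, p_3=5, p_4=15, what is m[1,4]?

1035

m[1,4] = min over k∈[1,3] of m[1,k]+m[k+1,4]+p_{0}·p_k·p_{4}.
k=1: 0 + 1575 + 6·30·15 = 4275; k=2: 540 + 225 + 6·3·15 = 1035; k=3: 630 + 0 + 6·5·15 = 1080.
Minimum: 1035 at k=2.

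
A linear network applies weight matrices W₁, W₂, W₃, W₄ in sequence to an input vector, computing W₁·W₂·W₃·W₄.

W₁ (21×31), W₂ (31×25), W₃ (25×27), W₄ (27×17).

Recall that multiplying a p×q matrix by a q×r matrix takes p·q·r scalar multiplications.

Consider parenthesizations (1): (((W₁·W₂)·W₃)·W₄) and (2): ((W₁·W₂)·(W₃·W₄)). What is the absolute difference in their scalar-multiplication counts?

Order (1) = (((W₁·W₂)·W₃)·W₄): (W₁·W₂): 21×31 by 31×25 → 21×25, cost 21·31·25 = 16275; ((W₁·W₂)·W₃): 21×25 by 25×27 → 21×27, cost 21·25·27 = 14175; cumulative 30450; (((W₁·W₂)·W₃)·W₄): 21×27 by 27×17 → 21×17, cost 21·27·17 = 9639; cumulative 40089. Total 40089.
Order (2) = ((W₁·W₂)·(W₃·W₄)): (W₁·W₂): 21×31 by 31×25 → 21×25, cost 21·31·25 = 16275; (W₃·W₄): 25×27 by 27×17 → 25×17, cost 25·27·17 = 11475; ((W₁·W₂)·(W₃·W₄)): 21×25 by 25×17 → 21×17, cost 21·25·17 = 8925; cumulative 36675. Total 36675.
Difference: |40089 − 36675| = 3414.

3414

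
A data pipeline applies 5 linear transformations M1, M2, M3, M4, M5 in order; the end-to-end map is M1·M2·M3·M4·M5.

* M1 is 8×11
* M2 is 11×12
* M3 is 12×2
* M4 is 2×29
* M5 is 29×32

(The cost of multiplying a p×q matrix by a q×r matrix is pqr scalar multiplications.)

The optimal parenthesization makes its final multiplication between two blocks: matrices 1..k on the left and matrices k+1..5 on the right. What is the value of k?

3

Adjacent pairs: M1M2 = 8·11·12 = 1056; M2M3 = 11·12·2 = 264; M3M4 = 12·2·29 = 696; M4M5 = 2·29·32 = 1856.
Length 3: M1..M3: k=1: 0+264+8·11·2=440; k=2: 1056+0+8·12·2=1248 → min 440 | M2..M4: k=2: 0+696+11·12·29=4524; k=3: 264+0+11·2·29=902 → min 902 | M3..M5: k=3: 0+1856+12·2·32=2624; k=4: 696+0+12·29·32=11832 → min 2624.
Length 4: M1..M4: k=1: 0+902+8·11·29=3454; k=2: 1056+696+8·12·29=4536; k=3: 440+0+8·2·29=904 → min 904 | M2..M5: k=2: 0+2624+11·12·32=6848; k=3: 264+1856+11·2·32=2824; k=4: 902+0+11·29·32=11110 → min 2824.
Top-level splits: k=1: (M1..M1)·(M2..M5) → 0+2824+8·11·32 = 5640; k=2: (M1..M2)·(M3..M5) → 1056+2624+8·12·32 = 6752; k=3: (M1..M3)·(M4..M5) → 440+1856+8·2·32 = 2808; k=4: (M1..M4)·(M5..M5) → 904+0+8·29·32 = 8328.
Best split is after M3, i.e. k = 3.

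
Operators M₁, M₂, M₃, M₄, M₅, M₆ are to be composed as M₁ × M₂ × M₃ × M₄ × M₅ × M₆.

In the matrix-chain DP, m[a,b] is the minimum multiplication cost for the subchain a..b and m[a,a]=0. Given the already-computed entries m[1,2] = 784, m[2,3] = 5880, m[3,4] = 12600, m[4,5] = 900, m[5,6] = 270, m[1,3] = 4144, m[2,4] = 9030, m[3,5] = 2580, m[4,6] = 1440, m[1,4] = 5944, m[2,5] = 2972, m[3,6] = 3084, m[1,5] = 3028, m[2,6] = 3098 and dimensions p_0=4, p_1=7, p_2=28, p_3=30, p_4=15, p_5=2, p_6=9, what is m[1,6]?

3100

m[1,6] = min over k∈[1,5] of m[1,k]+m[k+1,6]+p_{0}·p_k·p_{6}.
k=1: 0 + 3098 + 4·7·9 = 3350; k=2: 784 + 3084 + 4·28·9 = 4876; k=3: 4144 + 1440 + 4·30·9 = 6664; k=4: 5944 + 270 + 4·15·9 = 6754; k=5: 3028 + 0 + 4·2·9 = 3100.
Minimum: 3100 at k=5.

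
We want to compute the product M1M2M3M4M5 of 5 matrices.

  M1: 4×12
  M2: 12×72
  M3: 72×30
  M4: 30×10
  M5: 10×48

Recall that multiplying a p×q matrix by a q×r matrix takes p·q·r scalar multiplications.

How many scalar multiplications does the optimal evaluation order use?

15216

Adjacent pairs: M1M2 = 4·12·72 = 3456; M2M3 = 12·72·30 = 25920; M3M4 = 72·30·10 = 21600; M4M5 = 30·10·48 = 14400.
Length 3: M1..M3: k=1: 0+25920+4·12·30=27360; k=2: 3456+0+4·72·30=12096 → min 12096 | M2..M4: k=2: 0+21600+12·72·10=30240; k=3: 25920+0+12·30·10=29520 → min 29520 | M3..M5: k=3: 0+14400+72·30·48=118080; k=4: 21600+0+72·10·48=56160 → min 56160.
Length 4: M1..M4: k=1: 0+29520+4·12·10=30000; k=2: 3456+21600+4·72·10=27936; k=3: 12096+0+4·30·10=13296 → min 13296 | M2..M5: k=2: 0+56160+12·72·48=97632; k=3: 25920+14400+12·30·48=57600; k=4: 29520+0+12·10·48=35280 → min 35280.
Length 5: M1..M5: k=1: 0+35280+4·12·48=37584; k=2: 3456+56160+4·72·48=73440; k=3: 12096+14400+4·30·48=32256; k=4: 13296+0+4·10·48=15216 → min 15216.
Optimal order: ((((M1M2)M3)M4)M5) with cost 15216.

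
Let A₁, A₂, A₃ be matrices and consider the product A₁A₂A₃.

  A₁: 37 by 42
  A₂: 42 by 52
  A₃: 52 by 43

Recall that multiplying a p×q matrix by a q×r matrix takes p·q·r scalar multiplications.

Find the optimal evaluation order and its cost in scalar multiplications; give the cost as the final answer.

160734

(A₁(A₂A₃)): cost 160734.
((A₁A₂)A₃): cost 163540.
Optimal: (A₁(A₂A₃)) with cost 160734.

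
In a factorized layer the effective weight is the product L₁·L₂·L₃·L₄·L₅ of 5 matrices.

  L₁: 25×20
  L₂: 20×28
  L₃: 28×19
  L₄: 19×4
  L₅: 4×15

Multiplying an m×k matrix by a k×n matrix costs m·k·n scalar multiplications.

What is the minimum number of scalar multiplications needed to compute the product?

7868

Adjacent pairs: L₁L₂ = 25·20·28 = 14000; L₂L₃ = 20·28·19 = 10640; L₃L₄ = 28·19·4 = 2128; L₄L₅ = 19·4·15 = 1140.
Length 3: L₁..L₃: k=1: 0+10640+25·20·19=20140; k=2: 14000+0+25·28·19=27300 → min 20140 | L₂..L₄: k=2: 0+2128+20·28·4=4368; k=3: 10640+0+20·19·4=12160 → min 4368 | L₃..L₅: k=3: 0+1140+28·19·15=9120; k=4: 2128+0+28·4·15=3808 → min 3808.
Length 4: L₁..L₄: k=1: 0+4368+25·20·4=6368; k=2: 14000+2128+25·28·4=18928; k=3: 20140+0+25·19·4=22040 → min 6368 | L₂..L₅: k=2: 0+3808+20·28·15=12208; k=3: 10640+1140+20·19·15=17480; k=4: 4368+0+20·4·15=5568 → min 5568.
Length 5: L₁..L₅: k=1: 0+5568+25·20·15=13068; k=2: 14000+3808+25·28·15=28308; k=3: 20140+1140+25·19·15=28405; k=4: 6368+0+25·4·15=7868 → min 7868.
Optimal order: ((L₁·(L₂·(L₃·L₄)))·L₅) with cost 7868.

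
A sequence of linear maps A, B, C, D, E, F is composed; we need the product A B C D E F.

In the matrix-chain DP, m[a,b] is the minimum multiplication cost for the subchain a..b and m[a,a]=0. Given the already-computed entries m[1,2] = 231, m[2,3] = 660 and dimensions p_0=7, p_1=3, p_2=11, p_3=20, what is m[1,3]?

m[1,3] = min over k∈[1,2] of m[1,k]+m[k+1,3]+p_{0}·p_k·p_{3}.
k=1: 0 + 660 + 7·3·20 = 1080; k=2: 231 + 0 + 7·11·20 = 1771.
Minimum: 1080 at k=1.

1080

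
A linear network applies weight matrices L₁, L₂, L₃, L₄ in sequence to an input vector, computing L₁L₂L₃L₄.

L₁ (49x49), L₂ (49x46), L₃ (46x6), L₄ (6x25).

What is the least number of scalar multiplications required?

35280

Adjacent pairs: L₁L₂ = 49·49·46 = 110446; L₂L₃ = 49·46·6 = 13524; L₃L₄ = 46·6·25 = 6900.
Length 3: L₁..L₃: k=1: 0+13524+49·49·6=27930; k=2: 110446+0+49·46·6=123970 → min 27930 | L₂..L₄: k=2: 0+6900+49·46·25=63250; k=3: 13524+0+49·6·25=20874 → min 20874.
Length 4: L₁..L₄: k=1: 0+20874+49·49·25=80899; k=2: 110446+6900+49·46·25=173696; k=3: 27930+0+49·6·25=35280 → min 35280.
Optimal order: ((L₁(L₂L₃))L₄) with cost 35280.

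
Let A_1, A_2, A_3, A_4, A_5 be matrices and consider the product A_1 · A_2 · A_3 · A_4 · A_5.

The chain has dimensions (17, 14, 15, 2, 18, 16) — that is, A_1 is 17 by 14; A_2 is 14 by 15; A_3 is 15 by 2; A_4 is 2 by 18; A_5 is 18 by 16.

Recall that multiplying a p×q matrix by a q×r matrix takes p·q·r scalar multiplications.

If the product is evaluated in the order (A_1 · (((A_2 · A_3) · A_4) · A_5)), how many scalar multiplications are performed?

(A_2 · A_3): 14×15 by 15×2 → 14×2, cost 14·15·2 = 420
((A_2 · A_3) · A_4): 14×2 by 2×18 → 14×18, cost 14·2·18 = 504; cumulative 924
(((A_2 · A_3) · A_4) · A_5): 14×18 by 18×16 → 14×16, cost 14·18·16 = 4032; cumulative 4956
(A_1 · (((A_2 · A_3) · A_4) · A_5)): 17×14 by 14×16 → 17×16, cost 17·14·16 = 3808; cumulative 8764
Total: 8764 scalar multiplications.

8764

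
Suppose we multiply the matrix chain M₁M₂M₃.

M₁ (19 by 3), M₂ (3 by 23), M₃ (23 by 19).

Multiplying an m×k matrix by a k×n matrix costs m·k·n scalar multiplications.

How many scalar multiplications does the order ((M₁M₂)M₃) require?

(M₁M₂): 19×3 by 3×23 → 19×23, cost 19·3·23 = 1311
((M₁M₂)M₃): 19×23 by 23×19 → 19×19, cost 19·23·19 = 8303; cumulative 9614
Total: 9614 scalar multiplications.

9614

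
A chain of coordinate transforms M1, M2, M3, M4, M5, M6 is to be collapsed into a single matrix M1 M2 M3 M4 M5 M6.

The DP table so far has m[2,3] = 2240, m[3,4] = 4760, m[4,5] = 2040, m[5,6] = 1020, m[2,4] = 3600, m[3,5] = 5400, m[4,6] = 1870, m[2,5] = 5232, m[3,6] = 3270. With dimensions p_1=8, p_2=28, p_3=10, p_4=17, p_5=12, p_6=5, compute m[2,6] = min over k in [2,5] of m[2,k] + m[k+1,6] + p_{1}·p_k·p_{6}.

m[2,6] = min over k∈[2,5] of m[2,k]+m[k+1,6]+p_{1}·p_k·p_{6}.
k=2: 0 + 3270 + 8·28·5 = 4390; k=3: 2240 + 1870 + 8·10·5 = 4510; k=4: 3600 + 1020 + 8·17·5 = 5300; k=5: 5232 + 0 + 8·12·5 = 5712.
Minimum: 4390 at k=2.

4390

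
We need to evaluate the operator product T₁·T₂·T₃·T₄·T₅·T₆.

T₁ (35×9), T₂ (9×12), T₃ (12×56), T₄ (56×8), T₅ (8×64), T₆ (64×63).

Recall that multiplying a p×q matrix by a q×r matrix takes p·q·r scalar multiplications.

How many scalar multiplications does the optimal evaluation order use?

58656

Adjacent pairs: T₁T₂ = 35·9·12 = 3780; T₂T₃ = 9·12·56 = 6048; T₃T₄ = 12·56·8 = 5376; T₄T₅ = 56·8·64 = 28672; T₅T₆ = 8·64·63 = 32256.
Length 3: T₁..T₃: k=1: 0+6048+35·9·56=23688; k=2: 3780+0+35·12·56=27300 → min 23688 | T₂..T₄: k=2: 0+5376+9·12·8=6240; k=3: 6048+0+9·56·8=10080 → min 6240 | T₃..T₅: k=3: 0+28672+12·56·64=71680; k=4: 5376+0+12·8·64=11520 → min 11520 | T₄..T₆: k=4: 0+32256+56·8·63=60480; k=5: 28672+0+56·64·63=254464 → min 60480.
Length 4: T₁..T₄: k=1: 0+6240+35·9·8=8760; k=2: 3780+5376+35·12·8=12516; k=3: 23688+0+35·56·8=39368 → min 8760 | T₂..T₅: k=2: 0+11520+9·12·64=18432; k=3: 6048+28672+9·56·64=66976; k=4: 6240+0+9·8·64=10848 → min 10848 | T₃..T₆: k=3: 0+60480+12·56·63=102816; k=4: 5376+32256+12·8·63=43680; k=5: 11520+0+12·64·63=59904 → min 43680.
Length 5: T₁..T₅: k=1: 0+10848+35·9·64=31008; k=2: 3780+11520+35·12·64=42180; k=3: 23688+28672+35·56·64=177800; k=4: 8760+0+35·8·64=26680 → min 26680 | T₂..T₆: k=2: 0+43680+9·12·63=50484; k=3: 6048+60480+9·56·63=98280; k=4: 6240+32256+9·8·63=43032; k=5: 10848+0+9·64·63=47136 → min 43032.
Length 6: T₁..T₆: k=1: 0+43032+35·9·63=62877; k=2: 3780+43680+35·12·63=73920; k=3: 23688+60480+35·56·63=207648; k=4: 8760+32256+35·8·63=58656; k=5: 26680+0+35·64·63=167800 → min 58656.
Optimal order: ((T₁·(T₂·(T₃·T₄)))·(T₅·T₆)) with cost 58656.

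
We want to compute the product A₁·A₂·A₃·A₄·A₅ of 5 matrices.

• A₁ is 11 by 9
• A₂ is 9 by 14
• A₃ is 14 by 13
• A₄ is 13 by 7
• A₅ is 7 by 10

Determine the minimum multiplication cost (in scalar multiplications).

3619

Adjacent pairs: A₁A₂ = 11·9·14 = 1386; A₂A₃ = 9·14·13 = 1638; A₃A₄ = 14·13·7 = 1274; A₄A₅ = 13·7·10 = 910.
Length 3: A₁..A₃: k=1: 0+1638+11·9·13=2925; k=2: 1386+0+11·14·13=3388 → min 2925 | A₂..A₄: k=2: 0+1274+9·14·7=2156; k=3: 1638+0+9·13·7=2457 → min 2156 | A₃..A₅: k=3: 0+910+14·13·10=2730; k=4: 1274+0+14·7·10=2254 → min 2254.
Length 4: A₁..A₄: k=1: 0+2156+11·9·7=2849; k=2: 1386+1274+11·14·7=3738; k=3: 2925+0+11·13·7=3926 → min 2849 | A₂..A₅: k=2: 0+2254+9·14·10=3514; k=3: 1638+910+9·13·10=3718; k=4: 2156+0+9·7·10=2786 → min 2786.
Length 5: A₁..A₅: k=1: 0+2786+11·9·10=3776; k=2: 1386+2254+11·14·10=5180; k=3: 2925+910+11·13·10=5265; k=4: 2849+0+11·7·10=3619 → min 3619.
Optimal order: ((A₁·(A₂·(A₃·A₄)))·A₅) with cost 3619.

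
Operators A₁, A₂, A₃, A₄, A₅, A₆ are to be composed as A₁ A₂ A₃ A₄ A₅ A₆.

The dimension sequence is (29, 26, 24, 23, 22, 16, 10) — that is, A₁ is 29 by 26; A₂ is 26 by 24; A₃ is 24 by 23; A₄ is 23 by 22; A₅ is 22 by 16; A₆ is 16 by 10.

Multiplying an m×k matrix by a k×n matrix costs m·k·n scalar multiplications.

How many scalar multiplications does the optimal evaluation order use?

Adjacent pairs: A₁A₂ = 29·26·24 = 18096; A₂A₃ = 26·24·23 = 14352; A₃A₄ = 24·23·22 = 12144; A₄A₅ = 23·22·16 = 8096; A₅A₆ = 22·16·10 = 3520.
Length 3: A₁..A₃: k=1: 0+14352+29·26·23=31694; k=2: 18096+0+29·24·23=34104 → min 31694 | A₂..A₄: k=2: 0+12144+26·24·22=25872; k=3: 14352+0+26·23·22=27508 → min 25872 | A₃..A₅: k=3: 0+8096+24·23·16=16928; k=4: 12144+0+24·22·16=20592 → min 16928 | A₄..A₆: k=4: 0+3520+23·22·10=8580; k=5: 8096+0+23·16·10=11776 → min 8580.
Length 4: A₁..A₄: k=1: 0+25872+29·26·22=42460; k=2: 18096+12144+29·24·22=45552; k=3: 31694+0+29·23·22=46368 → min 42460 | A₂..A₅: k=2: 0+16928+26·24·16=26912; k=3: 14352+8096+26·23·16=32016; k=4: 25872+0+26·22·16=35024 → min 26912 | A₃..A₆: k=3: 0+8580+24·23·10=14100; k=4: 12144+3520+24·22·10=20944; k=5: 16928+0+24·16·10=20768 → min 14100.
Length 5: A₁..A₅: k=1: 0+26912+29·26·16=38976; k=2: 18096+16928+29·24·16=46160; k=3: 31694+8096+29·23·16=50462; k=4: 42460+0+29·22·16=52668 → min 38976 | A₂..A₆: k=2: 0+14100+26·24·10=20340; k=3: 14352+8580+26·23·10=28912; k=4: 25872+3520+26·22·10=35112; k=5: 26912+0+26·16·10=31072 → min 20340.
Length 6: A₁..A₆: k=1: 0+20340+29·26·10=27880; k=2: 18096+14100+29·24·10=39156; k=3: 31694+8580+29·23·10=46944; k=4: 42460+3520+29·22·10=52360; k=5: 38976+0+29·16·10=43616 → min 27880.
Optimal order: (A₁ (A₂ (A₃ (A₄ (A₅ A₆))))) with cost 27880.

27880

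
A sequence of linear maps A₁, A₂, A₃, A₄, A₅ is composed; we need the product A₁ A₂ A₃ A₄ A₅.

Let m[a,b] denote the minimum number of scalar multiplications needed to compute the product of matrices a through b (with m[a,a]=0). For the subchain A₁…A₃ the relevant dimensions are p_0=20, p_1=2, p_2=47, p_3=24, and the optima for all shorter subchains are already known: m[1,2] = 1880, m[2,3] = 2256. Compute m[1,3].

m[1,3] = min over k∈[1,2] of m[1,k]+m[k+1,3]+p_{0}·p_k·p_{3}.
k=1: 0 + 2256 + 20·2·24 = 3216; k=2: 1880 + 0 + 20·47·24 = 24440.
Minimum: 3216 at k=1.

3216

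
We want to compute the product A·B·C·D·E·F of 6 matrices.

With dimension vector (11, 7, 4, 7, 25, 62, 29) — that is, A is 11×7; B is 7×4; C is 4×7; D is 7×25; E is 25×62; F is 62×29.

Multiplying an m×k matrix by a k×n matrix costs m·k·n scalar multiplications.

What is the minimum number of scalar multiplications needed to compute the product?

15676

Adjacent pairs: AB = 11·7·4 = 308; BC = 7·4·7 = 196; CD = 4·7·25 = 700; DE = 7·25·62 = 10850; EF = 25·62·29 = 44950.
Length 3: A..C: k=1: 0+196+11·7·7=735; k=2: 308+0+11·4·7=616 → min 616 | B..D: k=2: 0+700+7·4·25=1400; k=3: 196+0+7·7·25=1421 → min 1400 | C..E: k=3: 0+10850+4·7·62=12586; k=4: 700+0+4·25·62=6900 → min 6900 | D..F: k=4: 0+44950+7·25·29=50025; k=5: 10850+0+7·62·29=23436 → min 23436.
Length 4: A..D: k=1: 0+1400+11·7·25=3325; k=2: 308+700+11·4·25=2108; k=3: 616+0+11·7·25=2541 → min 2108 | B..E: k=2: 0+6900+7·4·62=8636; k=3: 196+10850+7·7·62=14084; k=4: 1400+0+7·25·62=12250 → min 8636 | C..F: k=3: 0+23436+4·7·29=24248; k=4: 700+44950+4·25·29=48550; k=5: 6900+0+4·62·29=14092 → min 14092.
Length 5: A..E: k=1: 0+8636+11·7·62=13410; k=2: 308+6900+11·4·62=9936; k=3: 616+10850+11·7·62=16240; k=4: 2108+0+11·25·62=19158 → min 9936 | B..F: k=2: 0+14092+7·4·29=14904; k=3: 196+23436+7·7·29=25053; k=4: 1400+44950+7·25·29=51425; k=5: 8636+0+7·62·29=21222 → min 14904.
Length 6: A..F: k=1: 0+14904+11·7·29=17137; k=2: 308+14092+11·4·29=15676; k=3: 616+23436+11·7·29=26285; k=4: 2108+44950+11·25·29=55033; k=5: 9936+0+11·62·29=29714 → min 15676.
Optimal order: ((A·B)·(((C·D)·E)·F)) with cost 15676.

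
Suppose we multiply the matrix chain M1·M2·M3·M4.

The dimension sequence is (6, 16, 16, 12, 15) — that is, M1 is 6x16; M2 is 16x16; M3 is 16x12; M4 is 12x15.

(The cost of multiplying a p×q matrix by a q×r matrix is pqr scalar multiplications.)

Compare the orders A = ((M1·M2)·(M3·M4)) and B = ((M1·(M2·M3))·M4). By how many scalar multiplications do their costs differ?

552

Order A = ((M1·M2)·(M3·M4)): (M1·M2): 6×16 by 16×16 → 6×16, cost 6·16·16 = 1536; (M3·M4): 16×12 by 12×15 → 16×15, cost 16·12·15 = 2880; ((M1·M2)·(M3·M4)): 6×16 by 16×15 → 6×15, cost 6·16·15 = 1440; cumulative 5856. Total 5856.
Order B = ((M1·(M2·M3))·M4): (M2·M3): 16×16 by 16×12 → 16×12, cost 16·16·12 = 3072; (M1·(M2·M3)): 6×16 by 16×12 → 6×12, cost 6·16·12 = 1152; cumulative 4224; ((M1·(M2·M3))·M4): 6×12 by 12×15 → 6×15, cost 6·12·15 = 1080; cumulative 5304. Total 5304.
Difference: |5856 − 5304| = 552.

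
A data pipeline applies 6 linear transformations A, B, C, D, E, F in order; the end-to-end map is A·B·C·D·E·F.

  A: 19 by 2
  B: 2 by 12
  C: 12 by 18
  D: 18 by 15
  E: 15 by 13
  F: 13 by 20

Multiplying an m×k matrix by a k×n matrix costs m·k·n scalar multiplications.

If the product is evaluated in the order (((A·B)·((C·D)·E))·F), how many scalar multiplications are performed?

13940

(A·B): 19×2 by 2×12 → 19×12, cost 19·2·12 = 456
(C·D): 12×18 by 18×15 → 12×15, cost 12·18·15 = 3240
((C·D)·E): 12×15 by 15×13 → 12×13, cost 12·15·13 = 2340; cumulative 5580
((A·B)·((C·D)·E)): 19×12 by 12×13 → 19×13, cost 19·12·13 = 2964; cumulative 9000
(((A·B)·((C·D)·E))·F): 19×13 by 13×20 → 19×20, cost 19·13·20 = 4940; cumulative 13940
Total: 13940 scalar multiplications.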